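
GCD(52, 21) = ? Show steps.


52 = 2 * 21 + 10
21 = 2 * 10 + 1
10 = 10 * 1 + 0
GCD = 1


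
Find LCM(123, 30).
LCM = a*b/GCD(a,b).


GCD(123, 30) = 3
LCM = 123*30/3 = 3690/3 = 1230

LCM = 1230


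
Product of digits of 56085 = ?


5 × 6 × 0 × 8 × 5 = 0


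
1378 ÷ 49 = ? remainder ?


1378 = 49 * 28 + 6
Check: 1372 + 6 = 1378

q = 28, r = 6


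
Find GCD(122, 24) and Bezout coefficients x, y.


Tabular extended Euclidean (each row: r = 122*s + 24*t):
r=122, s=1, t=0
r=24, s=0, t=1
q=5: r=2, s=1, t=-5   [122*(1) + 24*(-5) = 2]
q=12: r=0, s=-12, t=61   [122*(-12) + 24*(61) = 0]
GCD = 2; from the row with r=2: x=1, y=-5
Check: 122*(1) + 24*(-5) = 122 - 120 = 2

GCD = 2, x = 1, y = -5


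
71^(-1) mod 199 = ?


Use the extended Euclidean algorithm on (199, 71); each row r = 199*s + 71*t:
r=199, s=1, t=0
r=71, s=0, t=1
q=2: r=57, s=1, t=-2   [199*(1) + 71*(-2) = 57]
q=1: r=14, s=-1, t=3   [199*(-1) + 71*(3) = 14]
q=4: r=1, s=5, t=-14   [199*(5) + 71*(-14) = 1]
q=14: r=0, s=-71, t=199   [199*(-71) + 71*(199) = 0]
GCD = 1 with t = -14, so 71*(-14) ≡ 1 (mod 199)
Inverse = -14 mod 199 = 185
Check: 71 * 185 = 13135 ≡ 1 (mod 199)

71^(-1) ≡ 185 (mod 199)


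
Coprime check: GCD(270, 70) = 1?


Euclidean algorithm:
270 = 3 * 70 + 60
70 = 1 * 60 + 10
60 = 6 * 10 + 0
GCD(270, 70) = 10

No, not coprime (GCD = 10)


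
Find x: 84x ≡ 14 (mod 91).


GCD(84, 91) = 7 divides 14
Divide: 12x ≡ 2 (mod 13)
x ≡ 11 (mod 13)


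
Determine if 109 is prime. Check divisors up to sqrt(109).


Check divisors up to sqrt(109) = 10.4403
No divisors found.
109 is prime.

Yes, 109 is prime


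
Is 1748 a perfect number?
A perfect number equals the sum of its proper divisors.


Proper divisors of 1748: 1, 2, 4, 19, 23, 38, 46, 76, 92, 437, 874
Sum = 1 + 2 + 4 + 19 + 23 + 38 + 46 + 76 + 92 + 437 + 874 = 1612

No, 1748 is not perfect (1612 ≠ 1748)


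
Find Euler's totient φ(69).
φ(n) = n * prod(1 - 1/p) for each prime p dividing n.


69 = 3 × 23
Prime factors: 3, 23
φ(69) = 69 × (1-1/3) × (1-1/23)
= 69 × 2/3 × 22/23 = 44

φ(69) = 44


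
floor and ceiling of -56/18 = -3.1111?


-56/18 = -3.1111
floor = -4
ceil = -3

floor = -4, ceil = -3


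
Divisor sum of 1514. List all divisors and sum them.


Divisors of 1514: 1, 2, 757, 1514
Sum = 1 + 2 + 757 + 1514 = 2274

σ(1514) = 2274


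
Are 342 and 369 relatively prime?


Euclidean algorithm:
369 = 1 * 342 + 27
342 = 12 * 27 + 18
27 = 1 * 18 + 9
18 = 2 * 9 + 0
GCD(342, 369) = 9

No, not coprime (GCD = 9)


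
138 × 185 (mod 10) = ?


138 × 185 = 25530
25530 mod 10 = 0


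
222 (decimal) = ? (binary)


222 (base 10) = 222 (decimal)
222 (decimal) = 11011110 (base 2)


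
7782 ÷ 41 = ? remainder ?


7782 = 41 * 189 + 33
Check: 7749 + 33 = 7782

q = 189, r = 33


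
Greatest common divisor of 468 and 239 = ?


468 = 1 * 239 + 229
239 = 1 * 229 + 10
229 = 22 * 10 + 9
10 = 1 * 9 + 1
9 = 9 * 1 + 0
GCD = 1


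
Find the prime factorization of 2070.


2070 / 2 = 1035
1035 / 3 = 345
345 / 3 = 115
115 / 5 = 23
23 / 23 = 1
2070 = 2 × 3^2 × 5 × 23


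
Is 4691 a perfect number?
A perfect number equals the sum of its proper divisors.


Proper divisors of 4691: 1
Sum = 1 = 1

No, 4691 is not perfect (1 ≠ 4691)


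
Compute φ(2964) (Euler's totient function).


2964 = 2^2 × 3 × 13 × 19
Prime factors: 2, 3, 13, 19
φ(2964) = 2964 × (1-1/2) × (1-1/3) × (1-1/13) × (1-1/19)
= 2964 × 1/2 × 2/3 × 12/13 × 18/19 = 864

φ(2964) = 864


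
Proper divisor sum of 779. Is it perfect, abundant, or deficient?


Proper divisors: 1, 19, 41
Sum = 1 + 19 + 41 = 61
61 < 779 → deficient

s(779) = 61 (deficient)


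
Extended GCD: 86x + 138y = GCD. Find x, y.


Tabular extended Euclidean (each row: r = 86*s + 138*t):
r=86, s=1, t=0
r=138, s=0, t=1
q=0: r=86, s=1, t=0   [86*(1) + 138*(0) = 86]
q=1: r=52, s=-1, t=1   [86*(-1) + 138*(1) = 52]
q=1: r=34, s=2, t=-1   [86*(2) + 138*(-1) = 34]
q=1: r=18, s=-3, t=2   [86*(-3) + 138*(2) = 18]
q=1: r=16, s=5, t=-3   [86*(5) + 138*(-3) = 16]
q=1: r=2, s=-8, t=5   [86*(-8) + 138*(5) = 2]
q=8: r=0, s=69, t=-43   [86*(69) + 138*(-43) = 0]
GCD = 2; from the row with r=2: x=-8, y=5
Check: 86*(-8) + 138*(5) = -688 + 690 = 2

GCD = 2, x = -8, y = 5


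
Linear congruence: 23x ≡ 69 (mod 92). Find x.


GCD(23, 92) = 23 divides 69
Divide: 1x ≡ 3 (mod 4)
x ≡ 3 (mod 4)


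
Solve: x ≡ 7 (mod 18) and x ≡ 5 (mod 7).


M = 18*7 = 126
M1 = M/18 = 7, M2 = M/7 = 18
M1^(-1) mod 18 = 13, M2^(-1) mod 7 = 2
x = 7*7*13 + 5*18*2 = 817
817 mod 126 = 61
Check: 61 mod 18 = 7 ✓, 61 mod 7 = 5 ✓

x ≡ 61 (mod 126)


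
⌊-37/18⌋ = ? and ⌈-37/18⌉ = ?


-37/18 = -2.0556
floor = -3
ceil = -2

floor = -3, ceil = -2


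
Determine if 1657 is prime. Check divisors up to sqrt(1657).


Check divisors up to sqrt(1657) = 40.7063
No divisors found.
1657 is prime.

Yes, 1657 is prime


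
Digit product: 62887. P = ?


6 × 2 × 8 × 8 × 7 = 5376


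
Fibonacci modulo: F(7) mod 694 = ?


F(k) mod 694 for k=1..7:
1, 1, 2, 3, 5, 8, 13
F(7) mod 694 = 13


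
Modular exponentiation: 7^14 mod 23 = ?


7^1 mod 23 = 7
7^2 mod 23 = 3
7^3 mod 23 = 21
7^4 mod 23 = 9
7^5 mod 23 = 17
7^6 mod 23 = 4
7^7 mod 23 = 5
7^8 mod 23 = 12
7^9 mod 23 = 15
7^10 mod 23 = 13
7^11 mod 23 = 22
7^12 mod 23 = 16
7^13 mod 23 = 20
7^14 mod 23 = 2


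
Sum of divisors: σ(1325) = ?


Divisors of 1325: 1, 5, 25, 53, 265, 1325
Sum = 1 + 5 + 25 + 53 + 265 + 1325 = 1674

σ(1325) = 1674


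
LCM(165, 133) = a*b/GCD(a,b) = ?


GCD(165, 133) = 1
LCM = 165*133/1 = 21945/1 = 21945

LCM = 21945


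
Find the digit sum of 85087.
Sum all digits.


8 + 5 + 0 + 8 + 7 = 28


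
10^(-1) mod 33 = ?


Use the extended Euclidean algorithm on (33, 10); each row r = 33*s + 10*t:
r=33, s=1, t=0
r=10, s=0, t=1
q=3: r=3, s=1, t=-3   [33*(1) + 10*(-3) = 3]
q=3: r=1, s=-3, t=10   [33*(-3) + 10*(10) = 1]
q=3: r=0, s=10, t=-33   [33*(10) + 10*(-33) = 0]
GCD = 1 with t = 10, so 10*(10) ≡ 1 (mod 33)
Inverse = 10 mod 33 = 10
Check: 10 * 10 = 100 ≡ 1 (mod 33)

10^(-1) ≡ 10 (mod 33)


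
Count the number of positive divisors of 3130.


3130 = 2^1 × 5^1 × 313^1
d(3130) = (1+1) × (1+1) × (1+1) = 8

8 divisors


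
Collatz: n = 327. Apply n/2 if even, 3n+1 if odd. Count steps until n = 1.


327 → 982 → 491 → 1474 → 737 → 2212 → 1106 → 553 → 1660 → 830 → 415 → 1246 → 623 → 1870 → 935 → 2806 → 1403 → 4210 → 2105 → 6316 → 3158 → 1579 → 4738 → 2369 → 7108 → 3554 → 1777 → 5332 → 2666 → 1333 → 4000 → 2000 → 1000 → 500 → 250 → 125 → 376 → 188 → 94 → 47 → 142 → 71 → 214 → 107 → 322 → 161 → 484 → 242 → 121 → 364 → 182 → 91 → 274 → 137 → 412 → 206 → 103 → 310 → 155 → 466 → 233 → 700 → 350 → 175 → 526 → 263 → 790 → 395 → 1186 → 593 → 1780 → 890 → 445 → 1336 → 668 → 334 → 167 → 502 → 251 → 754 → 377 → 1132 → 566 → 283 → 850 → 425 → 1276 → 638 → 319 → 958 → 479 → 1438 → 719 → 2158 → 1079 → 3238 → 1619 → 4858 → 2429 → 7288 → 3644 → 1822 → 911 → 2734 → 1367 → 4102 → 2051 → 6154 → 3077 → 9232 → 4616 → 2308 → 1154 → 577 → 1732 → 866 → 433 → 1300 → 650 → 325 → 976 → 488 → 244 → 122 → 61 → 184 → 92 → 46 → 23 → 70 → 35 → 106 → 53 → 160 → 80 → 40 → 20 → 10 → 5 → 16 → 8 → 4 → 2 → 1
Total steps = 143

143 steps


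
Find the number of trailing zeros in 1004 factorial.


floor(1004/5) = 200
floor(1004/25) = 40
floor(1004/125) = 8
floor(1004/625) = 1
Total = 249

249 trailing zeros


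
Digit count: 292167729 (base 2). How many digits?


292167729 in base 2 = 10001011010100010000000110001
Number of digits = 29

29 digits (base 2)


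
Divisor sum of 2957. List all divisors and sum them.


Divisors of 2957: 1, 2957
Sum = 1 + 2957 = 2958

σ(2957) = 2958


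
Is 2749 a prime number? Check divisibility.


Check divisors up to sqrt(2749) = 52.4309
No divisors found.
2749 is prime.

Yes, 2749 is prime


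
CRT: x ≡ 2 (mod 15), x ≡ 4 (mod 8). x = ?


M = 15*8 = 120
M1 = M/15 = 8, M2 = M/8 = 15
M1^(-1) mod 15 = 2, M2^(-1) mod 8 = 7
x = 2*8*2 + 4*15*7 = 452
452 mod 120 = 92
Check: 92 mod 15 = 2 ✓, 92 mod 8 = 4 ✓

x ≡ 92 (mod 120)


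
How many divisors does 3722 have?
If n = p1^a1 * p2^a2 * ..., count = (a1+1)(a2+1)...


3722 = 2^1 × 1861^1
d(3722) = (1+1) × (1+1) = 4

4 divisors


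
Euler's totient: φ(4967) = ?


4967 = 4967
Prime factors: 4967
φ(4967) = 4967 × (1-1/4967)
= 4967 × 4966/4967 = 4966

φ(4967) = 4966


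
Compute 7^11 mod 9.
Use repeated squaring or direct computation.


7^1 mod 9 = 7
7^2 mod 9 = 4
7^3 mod 9 = 1
7^4 mod 9 = 7
7^5 mod 9 = 4
7^6 mod 9 = 1
7^7 mod 9 = 7
7^8 mod 9 = 4
7^9 mod 9 = 1
7^10 mod 9 = 7
7^11 mod 9 = 4


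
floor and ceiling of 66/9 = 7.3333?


66/9 = 7.3333
floor = 7
ceil = 8

floor = 7, ceil = 8


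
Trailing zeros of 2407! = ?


floor(2407/5) = 481
floor(2407/25) = 96
floor(2407/125) = 19
floor(2407/625) = 3
Total = 599

599 trailing zeros


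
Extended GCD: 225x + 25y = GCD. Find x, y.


Tabular extended Euclidean (each row: r = 225*s + 25*t):
r=225, s=1, t=0
r=25, s=0, t=1
q=9: r=0, s=1, t=-9   [225*(1) + 25*(-9) = 0]
GCD = 25; from the row with r=25: x=0, y=1
Check: 225*(0) + 25*(1) = 0 + 25 = 25

GCD = 25, x = 0, y = 1


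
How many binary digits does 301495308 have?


301495308 in base 2 = 10001111110000111010000001100
Number of digits = 29

29 digits (base 2)


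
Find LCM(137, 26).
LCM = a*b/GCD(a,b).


GCD(137, 26) = 1
LCM = 137*26/1 = 3562/1 = 3562

LCM = 3562


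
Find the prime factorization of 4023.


4023 / 3 = 1341
1341 / 3 = 447
447 / 3 = 149
149 / 149 = 1
4023 = 3^3 × 149


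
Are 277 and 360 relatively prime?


Euclidean algorithm:
360 = 1 * 277 + 83
277 = 3 * 83 + 28
83 = 2 * 28 + 27
28 = 1 * 27 + 1
27 = 27 * 1 + 0
GCD(277, 360) = 1

Yes, coprime (GCD = 1)


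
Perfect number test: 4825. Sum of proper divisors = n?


Proper divisors of 4825: 1, 5, 25, 193, 965
Sum = 1 + 5 + 25 + 193 + 965 = 1189

No, 4825 is not perfect (1189 ≠ 4825)


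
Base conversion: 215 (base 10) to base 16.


215 (base 10) = 215 (decimal)
215 (decimal) = D7 (base 16)


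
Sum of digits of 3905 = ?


3 + 9 + 0 + 5 = 17


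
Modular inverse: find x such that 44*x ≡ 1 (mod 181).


Use the extended Euclidean algorithm on (181, 44); each row r = 181*s + 44*t:
r=181, s=1, t=0
r=44, s=0, t=1
q=4: r=5, s=1, t=-4   [181*(1) + 44*(-4) = 5]
q=8: r=4, s=-8, t=33   [181*(-8) + 44*(33) = 4]
q=1: r=1, s=9, t=-37   [181*(9) + 44*(-37) = 1]
q=4: r=0, s=-44, t=181   [181*(-44) + 44*(181) = 0]
GCD = 1 with t = -37, so 44*(-37) ≡ 1 (mod 181)
Inverse = -37 mod 181 = 144
Check: 44 * 144 = 6336 ≡ 1 (mod 181)

44^(-1) ≡ 144 (mod 181)


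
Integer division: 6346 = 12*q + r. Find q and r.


6346 = 12 * 528 + 10
Check: 6336 + 10 = 6346

q = 528, r = 10


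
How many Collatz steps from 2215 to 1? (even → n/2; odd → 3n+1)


2215 → 6646 → 3323 → 9970 → 4985 → 14956 → 7478 → 3739 → 11218 → 5609 → 16828 → 8414 → 4207 → 12622 → 6311 → 18934 → 9467 → 28402 → 14201 → 42604 → 21302 → 10651 → 31954 → 15977 → 47932 → 23966 → 11983 → 35950 → 17975 → 53926 → 26963 → 80890 → 40445 → 121336 → 60668 → 30334 → 15167 → 45502 → 22751 → 68254 → 34127 → 102382 → 51191 → 153574 → 76787 → 230362 → 115181 → 345544 → 172772 → 86386 → 43193 → 129580 → 64790 → 32395 → 97186 → 48593 → 145780 → 72890 → 36445 → 109336 → 54668 → 27334 → 13667 → 41002 → 20501 → 61504 → 30752 → 15376 → 7688 → 3844 → 1922 → 961 → 2884 → 1442 → 721 → 2164 → 1082 → 541 → 1624 → 812 → 406 → 203 → 610 → 305 → 916 → 458 → 229 → 688 → 344 → 172 → 86 → 43 → 130 → 65 → 196 → 98 → 49 → 148 → 74 → 37 → 112 → 56 → 28 → 14 → 7 → 22 → 11 → 34 → 17 → 52 → 26 → 13 → 40 → 20 → 10 → 5 → 16 → 8 → 4 → 2 → 1
Total steps = 120

120 steps


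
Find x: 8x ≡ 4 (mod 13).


GCD(8, 13) = 1, unique solution
a^(-1) mod 13 = 5
x = 5 * 4 mod 13 = 7

x ≡ 7 (mod 13)


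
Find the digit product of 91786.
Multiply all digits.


9 × 1 × 7 × 8 × 6 = 3024


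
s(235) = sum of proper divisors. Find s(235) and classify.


Proper divisors: 1, 5, 47
Sum = 1 + 5 + 47 = 53
53 < 235 → deficient

s(235) = 53 (deficient)


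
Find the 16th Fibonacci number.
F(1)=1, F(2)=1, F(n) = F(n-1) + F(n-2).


Sequence: 1, 1, 2, 3, 5, 8, 13, 21, 34, 55, 89, 144, 233, 377, 610, 987
F(16) = 987


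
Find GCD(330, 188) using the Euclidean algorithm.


330 = 1 * 188 + 142
188 = 1 * 142 + 46
142 = 3 * 46 + 4
46 = 11 * 4 + 2
4 = 2 * 2 + 0
GCD = 2


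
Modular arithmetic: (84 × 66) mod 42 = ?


84 × 66 = 5544
5544 mod 42 = 0


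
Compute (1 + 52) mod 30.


1 + 52 = 53
53 mod 30 = 23


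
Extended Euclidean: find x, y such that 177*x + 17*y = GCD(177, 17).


Tabular extended Euclidean (each row: r = 177*s + 17*t):
r=177, s=1, t=0
r=17, s=0, t=1
q=10: r=7, s=1, t=-10   [177*(1) + 17*(-10) = 7]
q=2: r=3, s=-2, t=21   [177*(-2) + 17*(21) = 3]
q=2: r=1, s=5, t=-52   [177*(5) + 17*(-52) = 1]
q=3: r=0, s=-17, t=177   [177*(-17) + 17*(177) = 0]
GCD = 1; from the row with r=1: x=5, y=-52
Check: 177*(5) + 17*(-52) = 885 - 884 = 1

GCD = 1, x = 5, y = -52


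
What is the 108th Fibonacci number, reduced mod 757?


F(k) mod 757 for k=1..108:
1, 1, 2, 3, 5, 8, 13, 21, 34, 55, 89, 144, 233, 377, 610, 230, 83, 313, 396, 709, 348, 300, 648, 191, 82, 273, 355, 628, 226, 97, 323, 420, 743, 406, 392, 41, 433, 474, 150, 624, 17, 641, 658, 542, 443, 228, 671, 142, 56, 198, 254, 452, 706, 401, 350, 751, 344, 338, 682, 263, 188, 451, 639, 333, 215, 548, 6, 554, 560, 357, 160, 517, 677, 437, 357, 37, 394, 431, 68, 499, 567, 309, 119, 428, 547, 218, 8, 226, 234, 460, 694, 397, 334, 731, 308, 282, 590, 115, 705, 63, 11, 74, 85, 159, 244, 403, 647, 293
F(108) mod 757 = 293


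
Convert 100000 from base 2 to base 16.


100000 (base 2) = 32 (decimal)
32 (decimal) = 20 (base 16)


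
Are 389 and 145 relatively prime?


Euclidean algorithm:
389 = 2 * 145 + 99
145 = 1 * 99 + 46
99 = 2 * 46 + 7
46 = 6 * 7 + 4
7 = 1 * 4 + 3
4 = 1 * 3 + 1
3 = 3 * 1 + 0
GCD(389, 145) = 1

Yes, coprime (GCD = 1)


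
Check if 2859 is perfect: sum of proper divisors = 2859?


Proper divisors of 2859: 1, 3, 953
Sum = 1 + 3 + 953 = 957

No, 2859 is not perfect (957 ≠ 2859)


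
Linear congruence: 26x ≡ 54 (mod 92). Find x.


GCD(26, 92) = 2 divides 54
Divide: 13x ≡ 27 (mod 46)
x ≡ 41 (mod 46)


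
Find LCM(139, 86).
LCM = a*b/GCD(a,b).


GCD(139, 86) = 1
LCM = 139*86/1 = 11954/1 = 11954

LCM = 11954


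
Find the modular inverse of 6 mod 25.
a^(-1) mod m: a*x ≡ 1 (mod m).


Use the extended Euclidean algorithm on (25, 6); each row r = 25*s + 6*t:
r=25, s=1, t=0
r=6, s=0, t=1
q=4: r=1, s=1, t=-4   [25*(1) + 6*(-4) = 1]
q=6: r=0, s=-6, t=25   [25*(-6) + 6*(25) = 0]
GCD = 1 with t = -4, so 6*(-4) ≡ 1 (mod 25)
Inverse = -4 mod 25 = 21
Check: 6 * 21 = 126 ≡ 1 (mod 25)

6^(-1) ≡ 21 (mod 25)


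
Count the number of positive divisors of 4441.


4441 = 4441^1
d(4441) = (1+1) = 2

2 divisors


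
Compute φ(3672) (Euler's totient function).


3672 = 2^3 × 3^3 × 17
Prime factors: 2, 3, 17
φ(3672) = 3672 × (1-1/2) × (1-1/3) × (1-1/17)
= 3672 × 1/2 × 2/3 × 16/17 = 1152

φ(3672) = 1152


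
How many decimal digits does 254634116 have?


254634116 has 9 digits in base 10
floor(log10(254634116)) + 1 = floor(8.4059) + 1 = 9

9 digits (base 10)


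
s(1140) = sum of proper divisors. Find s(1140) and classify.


Proper divisors: 1, 2, 3, 4, 5, 6, 10, 12, 15, 19, 20, 30, 38, 57, 60, 76, 95, 114, 190, 228, 285, 380, 570
Sum = 1 + 2 + 3 + 4 + 5 + 6 + 10 + 12 + 15 + 19 + 20 + 30 + 38 + 57 + 60 + 76 + 95 + 114 + 190 + 228 + 285 + 380 + 570 = 2220
2220 > 1140 → abundant

s(1140) = 2220 (abundant)


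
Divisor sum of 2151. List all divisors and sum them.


Divisors of 2151: 1, 3, 9, 239, 717, 2151
Sum = 1 + 3 + 9 + 239 + 717 + 2151 = 3120

σ(2151) = 3120


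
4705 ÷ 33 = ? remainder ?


4705 = 33 * 142 + 19
Check: 4686 + 19 = 4705

q = 142, r = 19


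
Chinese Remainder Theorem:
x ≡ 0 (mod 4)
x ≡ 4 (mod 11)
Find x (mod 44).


M = 4*11 = 44
M1 = M/4 = 11, M2 = M/11 = 4
M1^(-1) mod 4 = 3, M2^(-1) mod 11 = 3
x = 0*11*3 + 4*4*3 = 48
48 mod 44 = 4
Check: 4 mod 4 = 0 ✓, 4 mod 11 = 4 ✓

x ≡ 4 (mod 44)


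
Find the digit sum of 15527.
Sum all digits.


1 + 5 + 5 + 2 + 7 = 20


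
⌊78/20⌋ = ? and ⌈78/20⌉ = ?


78/20 = 3.9000
floor = 3
ceil = 4

floor = 3, ceil = 4


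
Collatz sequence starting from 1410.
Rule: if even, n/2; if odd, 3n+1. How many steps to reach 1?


1410 → 705 → 2116 → 1058 → 529 → 1588 → 794 → 397 → 1192 → 596 → 298 → 149 → 448 → 224 → 112 → 56 → 28 → 14 → 7 → 22 → 11 → 34 → 17 → 52 → 26 → 13 → 40 → 20 → 10 → 5 → 16 → 8 → 4 → 2 → 1
Total steps = 34

34 steps


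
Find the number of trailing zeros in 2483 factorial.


floor(2483/5) = 496
floor(2483/25) = 99
floor(2483/125) = 19
floor(2483/625) = 3
Total = 617

617 trailing zeros


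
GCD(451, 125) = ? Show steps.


451 = 3 * 125 + 76
125 = 1 * 76 + 49
76 = 1 * 49 + 27
49 = 1 * 27 + 22
27 = 1 * 22 + 5
22 = 4 * 5 + 2
5 = 2 * 2 + 1
2 = 2 * 1 + 0
GCD = 1


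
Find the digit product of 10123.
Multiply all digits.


1 × 0 × 1 × 2 × 3 = 0


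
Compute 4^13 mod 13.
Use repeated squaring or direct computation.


4^1 mod 13 = 4
4^2 mod 13 = 3
4^3 mod 13 = 12
4^4 mod 13 = 9
4^5 mod 13 = 10
4^6 mod 13 = 1
4^7 mod 13 = 4
4^8 mod 13 = 3
4^9 mod 13 = 12
4^10 mod 13 = 9
4^11 mod 13 = 10
4^12 mod 13 = 1
4^13 mod 13 = 4


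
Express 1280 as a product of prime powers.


1280 / 2 = 640
640 / 2 = 320
320 / 2 = 160
160 / 2 = 80
80 / 2 = 40
40 / 2 = 20
20 / 2 = 10
10 / 2 = 5
5 / 5 = 1
1280 = 2^8 × 5


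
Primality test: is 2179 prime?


Check divisors up to sqrt(2179) = 46.6798
No divisors found.
2179 is prime.

Yes, 2179 is prime


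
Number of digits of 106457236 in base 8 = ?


106457236 in base 8 = 626064224
Number of digits = 9

9 digits (base 8)


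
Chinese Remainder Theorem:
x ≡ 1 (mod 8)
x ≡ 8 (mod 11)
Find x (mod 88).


M = 8*11 = 88
M1 = M/8 = 11, M2 = M/11 = 8
M1^(-1) mod 8 = 3, M2^(-1) mod 11 = 7
x = 1*11*3 + 8*8*7 = 481
481 mod 88 = 41
Check: 41 mod 8 = 1 ✓, 41 mod 11 = 8 ✓

x ≡ 41 (mod 88)


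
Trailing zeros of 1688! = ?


floor(1688/5) = 337
floor(1688/25) = 67
floor(1688/125) = 13
floor(1688/625) = 2
Total = 419

419 trailing zeros


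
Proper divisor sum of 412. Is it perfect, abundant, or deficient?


Proper divisors: 1, 2, 4, 103, 206
Sum = 1 + 2 + 4 + 103 + 206 = 316
316 < 412 → deficient

s(412) = 316 (deficient)


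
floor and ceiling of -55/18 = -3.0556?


-55/18 = -3.0556
floor = -4
ceil = -3

floor = -4, ceil = -3


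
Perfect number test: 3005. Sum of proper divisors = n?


Proper divisors of 3005: 1, 5, 601
Sum = 1 + 5 + 601 = 607

No, 3005 is not perfect (607 ≠ 3005)


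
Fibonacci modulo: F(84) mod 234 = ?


F(k) mod 234 for k=1..84:
1, 1, 2, 3, 5, 8, 13, 21, 34, 55, 89, 144, 233, 143, 142, 51, 193, 10, 203, 213, 182, 161, 109, 36, 145, 181, 92, 39, 131, 170, 67, 3, 70, 73, 143, 216, 125, 107, 232, 105, 103, 208, 77, 51, 128, 179, 73, 18, 91, 109, 200, 75, 41, 116, 157, 39, 196, 1, 197, 198, 161, 125, 52, 177, 229, 172, 167, 105, 38, 143, 181, 90, 37, 127, 164, 57, 221, 44, 31, 75, 106, 181, 53, 0
F(84) mod 234 = 0


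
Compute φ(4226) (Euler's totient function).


4226 = 2 × 2113
Prime factors: 2, 2113
φ(4226) = 4226 × (1-1/2) × (1-1/2113)
= 4226 × 1/2 × 2112/2113 = 2112

φ(4226) = 2112


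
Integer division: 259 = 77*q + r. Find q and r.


259 = 77 * 3 + 28
Check: 231 + 28 = 259

q = 3, r = 28


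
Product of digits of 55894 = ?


5 × 5 × 8 × 9 × 4 = 7200


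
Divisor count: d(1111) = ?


1111 = 11^1 × 101^1
d(1111) = (1+1) × (1+1) = 4

4 divisors


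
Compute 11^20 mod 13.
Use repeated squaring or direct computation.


11^1 mod 13 = 11
11^2 mod 13 = 4
11^3 mod 13 = 5
11^4 mod 13 = 3
11^5 mod 13 = 7
11^6 mod 13 = 12
11^7 mod 13 = 2
11^8 mod 13 = 9
11^9 mod 13 = 8
11^10 mod 13 = 10
11^11 mod 13 = 6
11^12 mod 13 = 1
11^13 mod 13 = 11
11^14 mod 13 = 4
11^15 mod 13 = 5
11^16 mod 13 = 3
11^17 mod 13 = 7
11^18 mod 13 = 12
11^19 mod 13 = 2
11^20 mod 13 = 9


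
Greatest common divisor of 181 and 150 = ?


181 = 1 * 150 + 31
150 = 4 * 31 + 26
31 = 1 * 26 + 5
26 = 5 * 5 + 1
5 = 5 * 1 + 0
GCD = 1


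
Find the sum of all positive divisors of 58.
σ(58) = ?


Divisors of 58: 1, 2, 29, 58
Sum = 1 + 2 + 29 + 58 = 90

σ(58) = 90


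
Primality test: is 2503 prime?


Check divisors up to sqrt(2503) = 50.0300
No divisors found.
2503 is prime.

Yes, 2503 is prime


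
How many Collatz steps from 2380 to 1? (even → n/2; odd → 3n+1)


2380 → 1190 → 595 → 1786 → 893 → 2680 → 1340 → 670 → 335 → 1006 → 503 → 1510 → 755 → 2266 → 1133 → 3400 → 1700 → 850 → 425 → 1276 → 638 → 319 → 958 → 479 → 1438 → 719 → 2158 → 1079 → 3238 → 1619 → 4858 → 2429 → 7288 → 3644 → 1822 → 911 → 2734 → 1367 → 4102 → 2051 → 6154 → 3077 → 9232 → 4616 → 2308 → 1154 → 577 → 1732 → 866 → 433 → 1300 → 650 → 325 → 976 → 488 → 244 → 122 → 61 → 184 → 92 → 46 → 23 → 70 → 35 → 106 → 53 → 160 → 80 → 40 → 20 → 10 → 5 → 16 → 8 → 4 → 2 → 1
Total steps = 76

76 steps


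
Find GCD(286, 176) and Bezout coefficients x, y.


Tabular extended Euclidean (each row: r = 286*s + 176*t):
r=286, s=1, t=0
r=176, s=0, t=1
q=1: r=110, s=1, t=-1   [286*(1) + 176*(-1) = 110]
q=1: r=66, s=-1, t=2   [286*(-1) + 176*(2) = 66]
q=1: r=44, s=2, t=-3   [286*(2) + 176*(-3) = 44]
q=1: r=22, s=-3, t=5   [286*(-3) + 176*(5) = 22]
q=2: r=0, s=8, t=-13   [286*(8) + 176*(-13) = 0]
GCD = 22; from the row with r=22: x=-3, y=5
Check: 286*(-3) + 176*(5) = -858 + 880 = 22

GCD = 22, x = -3, y = 5


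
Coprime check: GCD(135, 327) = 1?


Euclidean algorithm:
327 = 2 * 135 + 57
135 = 2 * 57 + 21
57 = 2 * 21 + 15
21 = 1 * 15 + 6
15 = 2 * 6 + 3
6 = 2 * 3 + 0
GCD(135, 327) = 3

No, not coprime (GCD = 3)


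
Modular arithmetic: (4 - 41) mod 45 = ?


4 - 41 = -37
-37 mod 45 = 8


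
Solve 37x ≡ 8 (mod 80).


GCD(37, 80) = 1, unique solution
a^(-1) mod 80 = 13
x = 13 * 8 mod 80 = 24

x ≡ 24 (mod 80)


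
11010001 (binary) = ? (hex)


11010001 (base 2) = 209 (decimal)
209 (decimal) = D1 (base 16)


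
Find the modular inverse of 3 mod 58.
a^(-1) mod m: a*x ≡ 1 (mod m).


Use the extended Euclidean algorithm on (58, 3); each row r = 58*s + 3*t:
r=58, s=1, t=0
r=3, s=0, t=1
q=19: r=1, s=1, t=-19   [58*(1) + 3*(-19) = 1]
q=3: r=0, s=-3, t=58   [58*(-3) + 3*(58) = 0]
GCD = 1 with t = -19, so 3*(-19) ≡ 1 (mod 58)
Inverse = -19 mod 58 = 39
Check: 3 * 39 = 117 ≡ 1 (mod 58)

3^(-1) ≡ 39 (mod 58)


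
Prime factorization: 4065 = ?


4065 / 3 = 1355
1355 / 5 = 271
271 / 271 = 1
4065 = 3 × 5 × 271


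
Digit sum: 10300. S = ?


1 + 0 + 3 + 0 + 0 = 4


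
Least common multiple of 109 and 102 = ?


GCD(109, 102) = 1
LCM = 109*102/1 = 11118/1 = 11118

LCM = 11118


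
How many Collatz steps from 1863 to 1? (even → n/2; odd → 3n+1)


1863 → 5590 → 2795 → 8386 → 4193 → 12580 → 6290 → 3145 → 9436 → 4718 → 2359 → 7078 → 3539 → 10618 → 5309 → 15928 → 7964 → 3982 → 1991 → 5974 → 2987 → 8962 → 4481 → 13444 → 6722 → 3361 → 10084 → 5042 → 2521 → 7564 → 3782 → 1891 → 5674 → 2837 → 8512 → 4256 → 2128 → 1064 → 532 → 266 → 133 → 400 → 200 → 100 → 50 → 25 → 76 → 38 → 19 → 58 → 29 → 88 → 44 → 22 → 11 → 34 → 17 → 52 → 26 → 13 → 40 → 20 → 10 → 5 → 16 → 8 → 4 → 2 → 1
Total steps = 68

68 steps


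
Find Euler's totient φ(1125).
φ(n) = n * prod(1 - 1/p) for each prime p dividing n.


1125 = 3^2 × 5^3
Prime factors: 3, 5
φ(1125) = 1125 × (1-1/3) × (1-1/5)
= 1125 × 2/3 × 4/5 = 600

φ(1125) = 600


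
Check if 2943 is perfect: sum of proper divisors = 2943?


Proper divisors of 2943: 1, 3, 9, 27, 109, 327, 981
Sum = 1 + 3 + 9 + 27 + 109 + 327 + 981 = 1457

No, 2943 is not perfect (1457 ≠ 2943)


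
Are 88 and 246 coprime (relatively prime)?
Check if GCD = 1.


Euclidean algorithm:
246 = 2 * 88 + 70
88 = 1 * 70 + 18
70 = 3 * 18 + 16
18 = 1 * 16 + 2
16 = 8 * 2 + 0
GCD(88, 246) = 2

No, not coprime (GCD = 2)


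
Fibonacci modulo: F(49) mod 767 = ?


F(k) mod 767 for k=1..49:
1, 1, 2, 3, 5, 8, 13, 21, 34, 55, 89, 144, 233, 377, 610, 220, 63, 283, 346, 629, 208, 70, 278, 348, 626, 207, 66, 273, 339, 612, 184, 29, 213, 242, 455, 697, 385, 315, 700, 248, 181, 429, 610, 272, 115, 387, 502, 122, 624
F(49) mod 767 = 624


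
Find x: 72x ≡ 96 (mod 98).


GCD(72, 98) = 2 divides 96
Divide: 36x ≡ 48 (mod 49)
x ≡ 34 (mod 49)


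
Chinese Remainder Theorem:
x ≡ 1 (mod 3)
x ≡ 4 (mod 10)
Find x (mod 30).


M = 3*10 = 30
M1 = M/3 = 10, M2 = M/10 = 3
M1^(-1) mod 3 = 1, M2^(-1) mod 10 = 7
x = 1*10*1 + 4*3*7 = 94
94 mod 30 = 4
Check: 4 mod 3 = 1 ✓, 4 mod 10 = 4 ✓

x ≡ 4 (mod 30)


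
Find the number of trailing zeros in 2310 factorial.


floor(2310/5) = 462
floor(2310/25) = 92
floor(2310/125) = 18
floor(2310/625) = 3
Total = 575

575 trailing zeros


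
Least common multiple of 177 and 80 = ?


GCD(177, 80) = 1
LCM = 177*80/1 = 14160/1 = 14160

LCM = 14160


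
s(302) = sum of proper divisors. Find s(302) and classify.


Proper divisors: 1, 2, 151
Sum = 1 + 2 + 151 = 154
154 < 302 → deficient

s(302) = 154 (deficient)


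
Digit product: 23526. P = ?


2 × 3 × 5 × 2 × 6 = 360


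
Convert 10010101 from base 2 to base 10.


10010101 (base 2) = 149 (decimal)
149 (decimal) = 149 (base 10)


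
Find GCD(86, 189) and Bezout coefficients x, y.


Tabular extended Euclidean (each row: r = 86*s + 189*t):
r=86, s=1, t=0
r=189, s=0, t=1
q=0: r=86, s=1, t=0   [86*(1) + 189*(0) = 86]
q=2: r=17, s=-2, t=1   [86*(-2) + 189*(1) = 17]
q=5: r=1, s=11, t=-5   [86*(11) + 189*(-5) = 1]
q=17: r=0, s=-189, t=86   [86*(-189) + 189*(86) = 0]
GCD = 1; from the row with r=1: x=11, y=-5
Check: 86*(11) + 189*(-5) = 946 - 945 = 1

GCD = 1, x = 11, y = -5


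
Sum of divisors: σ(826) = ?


Divisors of 826: 1, 2, 7, 14, 59, 118, 413, 826
Sum = 1 + 2 + 7 + 14 + 59 + 118 + 413 + 826 = 1440

σ(826) = 1440


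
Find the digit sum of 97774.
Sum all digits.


9 + 7 + 7 + 7 + 4 = 34


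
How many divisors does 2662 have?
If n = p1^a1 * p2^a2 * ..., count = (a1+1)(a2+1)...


2662 = 2^1 × 11^3
d(2662) = (1+1) × (3+1) = 8

8 divisors


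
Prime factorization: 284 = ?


284 / 2 = 142
142 / 2 = 71
71 / 71 = 1
284 = 2^2 × 71


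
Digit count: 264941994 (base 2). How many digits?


264941994 in base 2 = 1111110010101011000110101010
Number of digits = 28

28 digits (base 2)


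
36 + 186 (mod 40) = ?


36 + 186 = 222
222 mod 40 = 22


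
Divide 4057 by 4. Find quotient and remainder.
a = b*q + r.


4057 = 4 * 1014 + 1
Check: 4056 + 1 = 4057

q = 1014, r = 1


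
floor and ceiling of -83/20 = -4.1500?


-83/20 = -4.1500
floor = -5
ceil = -4

floor = -5, ceil = -4


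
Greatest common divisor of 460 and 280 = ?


460 = 1 * 280 + 180
280 = 1 * 180 + 100
180 = 1 * 100 + 80
100 = 1 * 80 + 20
80 = 4 * 20 + 0
GCD = 20


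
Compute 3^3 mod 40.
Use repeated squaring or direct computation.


3^1 mod 40 = 3
3^2 mod 40 = 9
3^3 mod 40 = 27


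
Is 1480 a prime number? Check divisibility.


1480 / 2 = 740 (exact division)
1480 is NOT prime.

No, 1480 is not prime


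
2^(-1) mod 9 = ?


Use the extended Euclidean algorithm on (9, 2); each row r = 9*s + 2*t:
r=9, s=1, t=0
r=2, s=0, t=1
q=4: r=1, s=1, t=-4   [9*(1) + 2*(-4) = 1]
q=2: r=0, s=-2, t=9   [9*(-2) + 2*(9) = 0]
GCD = 1 with t = -4, so 2*(-4) ≡ 1 (mod 9)
Inverse = -4 mod 9 = 5
Check: 2 * 5 = 10 ≡ 1 (mod 9)

2^(-1) ≡ 5 (mod 9)


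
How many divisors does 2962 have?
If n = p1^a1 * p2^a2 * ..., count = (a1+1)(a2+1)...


2962 = 2^1 × 1481^1
d(2962) = (1+1) × (1+1) = 4

4 divisors


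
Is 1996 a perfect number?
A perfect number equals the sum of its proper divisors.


Proper divisors of 1996: 1, 2, 4, 499, 998
Sum = 1 + 2 + 4 + 499 + 998 = 1504

No, 1996 is not perfect (1504 ≠ 1996)


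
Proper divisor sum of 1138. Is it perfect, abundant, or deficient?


Proper divisors: 1, 2, 569
Sum = 1 + 2 + 569 = 572
572 < 1138 → deficient

s(1138) = 572 (deficient)


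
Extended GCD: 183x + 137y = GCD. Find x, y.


Tabular extended Euclidean (each row: r = 183*s + 137*t):
r=183, s=1, t=0
r=137, s=0, t=1
q=1: r=46, s=1, t=-1   [183*(1) + 137*(-1) = 46]
q=2: r=45, s=-2, t=3   [183*(-2) + 137*(3) = 45]
q=1: r=1, s=3, t=-4   [183*(3) + 137*(-4) = 1]
q=45: r=0, s=-137, t=183   [183*(-137) + 137*(183) = 0]
GCD = 1; from the row with r=1: x=3, y=-4
Check: 183*(3) + 137*(-4) = 549 - 548 = 1

GCD = 1, x = 3, y = -4


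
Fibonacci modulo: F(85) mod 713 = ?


F(k) mod 713 for k=1..85:
1, 1, 2, 3, 5, 8, 13, 21, 34, 55, 89, 144, 233, 377, 610, 274, 171, 445, 616, 348, 251, 599, 137, 23, 160, 183, 343, 526, 156, 682, 125, 94, 219, 313, 532, 132, 664, 83, 34, 117, 151, 268, 419, 687, 393, 367, 47, 414, 461, 162, 623, 72, 695, 54, 36, 90, 126, 216, 342, 558, 187, 32, 219, 251, 470, 8, 478, 486, 251, 24, 275, 299, 574, 160, 21, 181, 202, 383, 585, 255, 127, 382, 509, 178, 687
F(85) mod 713 = 687


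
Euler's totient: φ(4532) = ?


4532 = 2^2 × 11 × 103
Prime factors: 2, 11, 103
φ(4532) = 4532 × (1-1/2) × (1-1/11) × (1-1/103)
= 4532 × 1/2 × 10/11 × 102/103 = 2040

φ(4532) = 2040


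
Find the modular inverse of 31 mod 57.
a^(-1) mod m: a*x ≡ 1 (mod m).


Use the extended Euclidean algorithm on (57, 31); each row r = 57*s + 31*t:
r=57, s=1, t=0
r=31, s=0, t=1
q=1: r=26, s=1, t=-1   [57*(1) + 31*(-1) = 26]
q=1: r=5, s=-1, t=2   [57*(-1) + 31*(2) = 5]
q=5: r=1, s=6, t=-11   [57*(6) + 31*(-11) = 1]
q=5: r=0, s=-31, t=57   [57*(-31) + 31*(57) = 0]
GCD = 1 with t = -11, so 31*(-11) ≡ 1 (mod 57)
Inverse = -11 mod 57 = 46
Check: 31 * 46 = 1426 ≡ 1 (mod 57)

31^(-1) ≡ 46 (mod 57)


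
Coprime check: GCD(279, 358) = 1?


Euclidean algorithm:
358 = 1 * 279 + 79
279 = 3 * 79 + 42
79 = 1 * 42 + 37
42 = 1 * 37 + 5
37 = 7 * 5 + 2
5 = 2 * 2 + 1
2 = 2 * 1 + 0
GCD(279, 358) = 1

Yes, coprime (GCD = 1)


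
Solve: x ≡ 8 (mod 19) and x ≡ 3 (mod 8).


M = 19*8 = 152
M1 = M/19 = 8, M2 = M/8 = 19
M1^(-1) mod 19 = 12, M2^(-1) mod 8 = 3
x = 8*8*12 + 3*19*3 = 939
939 mod 152 = 27
Check: 27 mod 19 = 8 ✓, 27 mod 8 = 3 ✓

x ≡ 27 (mod 152)


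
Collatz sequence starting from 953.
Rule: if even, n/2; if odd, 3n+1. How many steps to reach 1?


953 → 2860 → 1430 → 715 → 2146 → 1073 → 3220 → 1610 → 805 → 2416 → 1208 → 604 → 302 → 151 → 454 → 227 → 682 → 341 → 1024 → 512 → 256 → 128 → 64 → 32 → 16 → 8 → 4 → 2 → 1
Total steps = 28

28 steps


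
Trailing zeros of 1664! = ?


floor(1664/5) = 332
floor(1664/25) = 66
floor(1664/125) = 13
floor(1664/625) = 2
Total = 413

413 trailing zeros


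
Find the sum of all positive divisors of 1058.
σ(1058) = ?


Divisors of 1058: 1, 2, 23, 46, 529, 1058
Sum = 1 + 2 + 23 + 46 + 529 + 1058 = 1659

σ(1058) = 1659


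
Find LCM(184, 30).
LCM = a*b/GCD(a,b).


GCD(184, 30) = 2
LCM = 184*30/2 = 5520/2 = 2760

LCM = 2760


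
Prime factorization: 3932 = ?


3932 / 2 = 1966
1966 / 2 = 983
983 / 983 = 1
3932 = 2^2 × 983


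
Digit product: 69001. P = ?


6 × 9 × 0 × 0 × 1 = 0


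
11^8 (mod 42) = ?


11^1 mod 42 = 11
11^2 mod 42 = 37
11^3 mod 42 = 29
11^4 mod 42 = 25
11^5 mod 42 = 23
11^6 mod 42 = 1
11^7 mod 42 = 11
11^8 mod 42 = 37


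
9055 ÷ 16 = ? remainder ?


9055 = 16 * 565 + 15
Check: 9040 + 15 = 9055

q = 565, r = 15


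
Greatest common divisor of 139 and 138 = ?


139 = 1 * 138 + 1
138 = 138 * 1 + 0
GCD = 1


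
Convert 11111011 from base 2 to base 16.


11111011 (base 2) = 251 (decimal)
251 (decimal) = FB (base 16)


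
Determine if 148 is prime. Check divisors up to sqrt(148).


148 / 2 = 74 (exact division)
148 is NOT prime.

No, 148 is not prime


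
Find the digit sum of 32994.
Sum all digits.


3 + 2 + 9 + 9 + 4 = 27


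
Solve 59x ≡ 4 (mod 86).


GCD(59, 86) = 1, unique solution
a^(-1) mod 86 = 35
x = 35 * 4 mod 86 = 54

x ≡ 54 (mod 86)


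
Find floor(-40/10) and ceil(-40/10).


-40/10 = -4.0000
floor = -4
ceil = -4

floor = -4, ceil = -4


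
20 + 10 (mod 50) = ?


20 + 10 = 30
30 mod 50 = 30


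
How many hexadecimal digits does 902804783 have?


902804783 in base 16 = 35CFB52F
Number of digits = 8

8 digits (base 16)


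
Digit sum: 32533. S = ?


3 + 2 + 5 + 3 + 3 = 16


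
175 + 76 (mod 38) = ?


175 + 76 = 251
251 mod 38 = 23


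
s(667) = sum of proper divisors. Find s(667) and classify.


Proper divisors: 1, 23, 29
Sum = 1 + 23 + 29 = 53
53 < 667 → deficient

s(667) = 53 (deficient)


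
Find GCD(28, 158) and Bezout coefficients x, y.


Tabular extended Euclidean (each row: r = 28*s + 158*t):
r=28, s=1, t=0
r=158, s=0, t=1
q=0: r=28, s=1, t=0   [28*(1) + 158*(0) = 28]
q=5: r=18, s=-5, t=1   [28*(-5) + 158*(1) = 18]
q=1: r=10, s=6, t=-1   [28*(6) + 158*(-1) = 10]
q=1: r=8, s=-11, t=2   [28*(-11) + 158*(2) = 8]
q=1: r=2, s=17, t=-3   [28*(17) + 158*(-3) = 2]
q=4: r=0, s=-79, t=14   [28*(-79) + 158*(14) = 0]
GCD = 2; from the row with r=2: x=17, y=-3
Check: 28*(17) + 158*(-3) = 476 - 474 = 2

GCD = 2, x = 17, y = -3


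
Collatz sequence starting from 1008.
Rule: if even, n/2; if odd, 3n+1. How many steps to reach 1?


1008 → 504 → 252 → 126 → 63 → 190 → 95 → 286 → 143 → 430 → 215 → 646 → 323 → 970 → 485 → 1456 → 728 → 364 → 182 → 91 → 274 → 137 → 412 → 206 → 103 → 310 → 155 → 466 → 233 → 700 → 350 → 175 → 526 → 263 → 790 → 395 → 1186 → 593 → 1780 → 890 → 445 → 1336 → 668 → 334 → 167 → 502 → 251 → 754 → 377 → 1132 → 566 → 283 → 850 → 425 → 1276 → 638 → 319 → 958 → 479 → 1438 → 719 → 2158 → 1079 → 3238 → 1619 → 4858 → 2429 → 7288 → 3644 → 1822 → 911 → 2734 → 1367 → 4102 → 2051 → 6154 → 3077 → 9232 → 4616 → 2308 → 1154 → 577 → 1732 → 866 → 433 → 1300 → 650 → 325 → 976 → 488 → 244 → 122 → 61 → 184 → 92 → 46 → 23 → 70 → 35 → 106 → 53 → 160 → 80 → 40 → 20 → 10 → 5 → 16 → 8 → 4 → 2 → 1
Total steps = 111

111 steps


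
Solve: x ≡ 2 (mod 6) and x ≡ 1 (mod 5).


M = 6*5 = 30
M1 = M/6 = 5, M2 = M/5 = 6
M1^(-1) mod 6 = 5, M2^(-1) mod 5 = 1
x = 2*5*5 + 1*6*1 = 56
56 mod 30 = 26
Check: 26 mod 6 = 2 ✓, 26 mod 5 = 1 ✓

x ≡ 26 (mod 30)


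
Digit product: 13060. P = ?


1 × 3 × 0 × 6 × 0 = 0


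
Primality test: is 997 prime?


Check divisors up to sqrt(997) = 31.5753
No divisors found.
997 is prime.

Yes, 997 is prime


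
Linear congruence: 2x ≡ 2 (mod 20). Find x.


GCD(2, 20) = 2 divides 2
Divide: 1x ≡ 1 (mod 10)
x ≡ 1 (mod 10)


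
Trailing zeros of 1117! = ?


floor(1117/5) = 223
floor(1117/25) = 44
floor(1117/125) = 8
floor(1117/625) = 1
Total = 276

276 trailing zeros


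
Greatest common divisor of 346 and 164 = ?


346 = 2 * 164 + 18
164 = 9 * 18 + 2
18 = 9 * 2 + 0
GCD = 2


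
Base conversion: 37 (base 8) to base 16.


37 (base 8) = 31 (decimal)
31 (decimal) = 1F (base 16)


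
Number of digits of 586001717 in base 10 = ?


586001717 has 9 digits in base 10
floor(log10(586001717)) + 1 = floor(8.7679) + 1 = 9

9 digits (base 10)


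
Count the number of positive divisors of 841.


841 = 29^2
d(841) = (2+1) = 3

3 divisors


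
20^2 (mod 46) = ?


20^1 mod 46 = 20
20^2 mod 46 = 32


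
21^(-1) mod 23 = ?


Use the extended Euclidean algorithm on (23, 21); each row r = 23*s + 21*t:
r=23, s=1, t=0
r=21, s=0, t=1
q=1: r=2, s=1, t=-1   [23*(1) + 21*(-1) = 2]
q=10: r=1, s=-10, t=11   [23*(-10) + 21*(11) = 1]
q=2: r=0, s=21, t=-23   [23*(21) + 21*(-23) = 0]
GCD = 1 with t = 11, so 21*(11) ≡ 1 (mod 23)
Inverse = 11 mod 23 = 11
Check: 21 * 11 = 231 ≡ 1 (mod 23)

21^(-1) ≡ 11 (mod 23)


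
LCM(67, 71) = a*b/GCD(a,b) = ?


GCD(67, 71) = 1
LCM = 67*71/1 = 4757/1 = 4757

LCM = 4757


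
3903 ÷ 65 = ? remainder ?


3903 = 65 * 60 + 3
Check: 3900 + 3 = 3903

q = 60, r = 3


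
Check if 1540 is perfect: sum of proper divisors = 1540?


Proper divisors of 1540: 1, 2, 4, 5, 7, 10, 11, 14, 20, 22, 28, 35, 44, 55, 70, 77, 110, 140, 154, 220, 308, 385, 770
Sum = 1 + 2 + 4 + 5 + 7 + 10 + 11 + 14 + 20 + 22 + 28 + 35 + 44 + 55 + 70 + 77 + 110 + 140 + 154 + 220 + 308 + 385 + 770 = 2492

No, 1540 is not perfect (2492 ≠ 1540)


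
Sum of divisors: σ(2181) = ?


Divisors of 2181: 1, 3, 727, 2181
Sum = 1 + 3 + 727 + 2181 = 2912

σ(2181) = 2912


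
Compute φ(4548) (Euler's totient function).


4548 = 2^2 × 3 × 379
Prime factors: 2, 3, 379
φ(4548) = 4548 × (1-1/2) × (1-1/3) × (1-1/379)
= 4548 × 1/2 × 2/3 × 378/379 = 1512

φ(4548) = 1512


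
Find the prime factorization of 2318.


2318 / 2 = 1159
1159 / 19 = 61
61 / 61 = 1
2318 = 2 × 19 × 61


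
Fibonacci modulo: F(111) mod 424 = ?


F(k) mod 424 for k=1..111:
1, 1, 2, 3, 5, 8, 13, 21, 34, 55, 89, 144, 233, 377, 186, 139, 325, 40, 365, 405, 346, 327, 249, 152, 401, 129, 106, 235, 341, 152, 69, 221, 290, 87, 377, 40, 417, 33, 26, 59, 85, 144, 229, 373, 178, 127, 305, 8, 313, 321, 210, 107, 317, 0, 317, 317, 210, 103, 313, 416, 305, 297, 178, 51, 229, 280, 85, 365, 26, 391, 417, 384, 377, 337, 290, 203, 69, 272, 341, 189, 106, 295, 401, 272, 249, 97, 346, 19, 365, 384, 325, 285, 186, 47, 233, 280, 89, 369, 34, 403, 13, 416, 5, 421, 2, 423, 1, 0, 1, 1, 2
F(111) mod 424 = 2


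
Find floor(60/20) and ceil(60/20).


60/20 = 3.0000
floor = 3
ceil = 3

floor = 3, ceil = 3


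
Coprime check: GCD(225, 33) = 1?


Euclidean algorithm:
225 = 6 * 33 + 27
33 = 1 * 27 + 6
27 = 4 * 6 + 3
6 = 2 * 3 + 0
GCD(225, 33) = 3

No, not coprime (GCD = 3)


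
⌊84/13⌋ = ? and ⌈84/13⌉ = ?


84/13 = 6.4615
floor = 6
ceil = 7

floor = 6, ceil = 7


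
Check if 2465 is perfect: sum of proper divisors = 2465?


Proper divisors of 2465: 1, 5, 17, 29, 85, 145, 493
Sum = 1 + 5 + 17 + 29 + 85 + 145 + 493 = 775

No, 2465 is not perfect (775 ≠ 2465)


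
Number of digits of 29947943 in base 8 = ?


29947943 in base 8 = 162174047
Number of digits = 9

9 digits (base 8)


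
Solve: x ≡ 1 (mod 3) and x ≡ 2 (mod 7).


M = 3*7 = 21
M1 = M/3 = 7, M2 = M/7 = 3
M1^(-1) mod 3 = 1, M2^(-1) mod 7 = 5
x = 1*7*1 + 2*3*5 = 37
37 mod 21 = 16
Check: 16 mod 3 = 1 ✓, 16 mod 7 = 2 ✓

x ≡ 16 (mod 21)


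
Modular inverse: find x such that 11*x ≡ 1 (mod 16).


Use the extended Euclidean algorithm on (16, 11); each row r = 16*s + 11*t:
r=16, s=1, t=0
r=11, s=0, t=1
q=1: r=5, s=1, t=-1   [16*(1) + 11*(-1) = 5]
q=2: r=1, s=-2, t=3   [16*(-2) + 11*(3) = 1]
q=5: r=0, s=11, t=-16   [16*(11) + 11*(-16) = 0]
GCD = 1 with t = 3, so 11*(3) ≡ 1 (mod 16)
Inverse = 3 mod 16 = 3
Check: 11 * 3 = 33 ≡ 1 (mod 16)

11^(-1) ≡ 3 (mod 16)
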